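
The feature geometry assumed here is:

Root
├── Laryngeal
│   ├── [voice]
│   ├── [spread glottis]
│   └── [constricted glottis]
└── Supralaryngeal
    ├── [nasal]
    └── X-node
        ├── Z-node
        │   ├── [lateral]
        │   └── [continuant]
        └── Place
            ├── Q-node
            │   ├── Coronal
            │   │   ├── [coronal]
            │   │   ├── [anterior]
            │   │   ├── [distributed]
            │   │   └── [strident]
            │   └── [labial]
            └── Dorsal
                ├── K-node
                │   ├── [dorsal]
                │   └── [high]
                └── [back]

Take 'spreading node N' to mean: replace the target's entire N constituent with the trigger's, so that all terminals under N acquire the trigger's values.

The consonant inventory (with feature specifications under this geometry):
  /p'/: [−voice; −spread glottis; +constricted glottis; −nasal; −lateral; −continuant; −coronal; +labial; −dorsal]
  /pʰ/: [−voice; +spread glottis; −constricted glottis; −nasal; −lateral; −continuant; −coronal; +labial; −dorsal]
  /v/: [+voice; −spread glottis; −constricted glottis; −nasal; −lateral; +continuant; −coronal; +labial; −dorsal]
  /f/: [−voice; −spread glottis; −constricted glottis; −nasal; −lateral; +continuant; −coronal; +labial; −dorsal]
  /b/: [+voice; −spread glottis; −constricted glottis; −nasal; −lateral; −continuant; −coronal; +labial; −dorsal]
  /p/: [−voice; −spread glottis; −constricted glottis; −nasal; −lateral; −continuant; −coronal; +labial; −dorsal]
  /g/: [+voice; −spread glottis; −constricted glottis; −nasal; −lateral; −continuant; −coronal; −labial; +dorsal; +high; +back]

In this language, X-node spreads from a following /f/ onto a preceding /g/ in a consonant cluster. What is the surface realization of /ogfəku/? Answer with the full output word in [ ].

[ovfəku]

X-node immediately or transitively dominates [lateral], [continuant], [coronal], [anterior], [distributed], [strident], [labial], [dorsal], [high], [back].
After delinking /g/'s X-node and linking /f/'s, the affected terminals become [−lateral], [+continuant], [−coronal], [+labial], [−dorsal]; [voice], [spread glottis], [constricted glottis], … (outside X-node) are retained from /g/.
This feature bundle is that of [v], so /ogfəku/ surfaces as [ovfəku].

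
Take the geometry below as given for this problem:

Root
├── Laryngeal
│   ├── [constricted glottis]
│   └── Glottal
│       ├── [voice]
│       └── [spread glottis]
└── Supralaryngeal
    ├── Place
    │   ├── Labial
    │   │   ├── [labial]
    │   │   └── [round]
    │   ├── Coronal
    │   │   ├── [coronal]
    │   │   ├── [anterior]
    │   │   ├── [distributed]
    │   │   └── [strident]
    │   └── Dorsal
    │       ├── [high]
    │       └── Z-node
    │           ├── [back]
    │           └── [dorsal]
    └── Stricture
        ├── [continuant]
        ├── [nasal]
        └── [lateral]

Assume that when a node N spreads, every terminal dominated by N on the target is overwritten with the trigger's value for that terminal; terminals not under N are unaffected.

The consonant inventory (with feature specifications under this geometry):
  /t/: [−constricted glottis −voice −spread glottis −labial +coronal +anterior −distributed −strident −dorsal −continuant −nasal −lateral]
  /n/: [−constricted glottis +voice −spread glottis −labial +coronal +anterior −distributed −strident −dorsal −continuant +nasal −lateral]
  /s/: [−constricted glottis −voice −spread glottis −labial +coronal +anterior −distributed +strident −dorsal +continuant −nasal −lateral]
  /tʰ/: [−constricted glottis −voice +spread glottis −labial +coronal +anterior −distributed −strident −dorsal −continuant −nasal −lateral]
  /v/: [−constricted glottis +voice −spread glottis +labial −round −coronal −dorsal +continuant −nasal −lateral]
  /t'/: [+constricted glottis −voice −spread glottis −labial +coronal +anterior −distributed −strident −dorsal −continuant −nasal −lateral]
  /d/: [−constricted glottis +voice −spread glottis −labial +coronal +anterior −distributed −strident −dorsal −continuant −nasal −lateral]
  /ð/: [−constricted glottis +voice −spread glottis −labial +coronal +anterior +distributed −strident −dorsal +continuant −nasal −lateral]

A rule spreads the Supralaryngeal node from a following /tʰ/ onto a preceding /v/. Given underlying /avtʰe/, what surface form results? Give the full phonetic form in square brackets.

[adtʰe]

The Supralaryngeal node dominates the terminals [labial], [round], [coronal], [anterior], [distributed], [strident], [high], [back], [dorsal], [continuant], [nasal], [lateral].
Spreading Supralaryngeal from /tʰ/ onto /v/ replaces those values with /tʰ/'s: [−labial], [+coronal], [+anterior], [−distributed], [−strident], [−dorsal], [−continuant], [−nasal], [−lateral]. Features outside Supralaryngeal ([constricted glottis], [voice], [spread glottis]) stay as in /v/.
Among the inventory, only /d/ has exactly this specification, giving the surface form [adtʰe].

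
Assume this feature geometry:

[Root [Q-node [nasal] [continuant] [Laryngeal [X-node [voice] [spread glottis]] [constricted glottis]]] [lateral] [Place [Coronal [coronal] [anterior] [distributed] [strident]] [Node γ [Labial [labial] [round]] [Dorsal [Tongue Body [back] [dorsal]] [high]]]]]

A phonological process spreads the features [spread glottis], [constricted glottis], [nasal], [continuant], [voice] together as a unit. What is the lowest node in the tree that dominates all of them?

Q-node

[spread glottis] is immediately dominated by X-node.
[constricted glottis] is immediately dominated by Laryngeal.
[nasal] is immediately dominated by Q-node.
[continuant] is immediately dominated by Q-node.
[voice] is immediately dominated by X-node.
These paths first converge at Q-node; no daughter of Q-node dominates all 5 features, so Q-node is the minimal constituent.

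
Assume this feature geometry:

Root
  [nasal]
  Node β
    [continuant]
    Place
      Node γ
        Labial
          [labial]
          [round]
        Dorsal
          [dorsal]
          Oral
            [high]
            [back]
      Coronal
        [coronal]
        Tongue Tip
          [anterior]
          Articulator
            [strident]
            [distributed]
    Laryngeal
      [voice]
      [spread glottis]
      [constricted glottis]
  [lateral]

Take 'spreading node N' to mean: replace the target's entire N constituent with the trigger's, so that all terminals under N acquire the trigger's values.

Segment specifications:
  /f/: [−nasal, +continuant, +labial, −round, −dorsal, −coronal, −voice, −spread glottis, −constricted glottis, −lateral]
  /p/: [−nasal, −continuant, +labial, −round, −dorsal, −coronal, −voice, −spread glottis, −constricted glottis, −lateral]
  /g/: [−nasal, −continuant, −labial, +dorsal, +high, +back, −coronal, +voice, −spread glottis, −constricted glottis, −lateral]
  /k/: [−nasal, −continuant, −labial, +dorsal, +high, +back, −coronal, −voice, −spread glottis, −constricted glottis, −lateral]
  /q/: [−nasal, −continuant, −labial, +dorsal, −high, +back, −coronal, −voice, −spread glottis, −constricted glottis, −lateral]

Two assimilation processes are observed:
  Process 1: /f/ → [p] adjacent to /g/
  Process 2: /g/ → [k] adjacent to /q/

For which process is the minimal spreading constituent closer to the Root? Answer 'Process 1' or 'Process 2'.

Process 1

Process 1: the feature that changes is [continuant]; the minimal node is [continuant] (depth 2).
Process 2 alters [voice]; the lowest dominating node is [voice] (depth 3 from Root).
Depth 2 < depth 3; Process 1 involves the structurally higher constituent [continuant].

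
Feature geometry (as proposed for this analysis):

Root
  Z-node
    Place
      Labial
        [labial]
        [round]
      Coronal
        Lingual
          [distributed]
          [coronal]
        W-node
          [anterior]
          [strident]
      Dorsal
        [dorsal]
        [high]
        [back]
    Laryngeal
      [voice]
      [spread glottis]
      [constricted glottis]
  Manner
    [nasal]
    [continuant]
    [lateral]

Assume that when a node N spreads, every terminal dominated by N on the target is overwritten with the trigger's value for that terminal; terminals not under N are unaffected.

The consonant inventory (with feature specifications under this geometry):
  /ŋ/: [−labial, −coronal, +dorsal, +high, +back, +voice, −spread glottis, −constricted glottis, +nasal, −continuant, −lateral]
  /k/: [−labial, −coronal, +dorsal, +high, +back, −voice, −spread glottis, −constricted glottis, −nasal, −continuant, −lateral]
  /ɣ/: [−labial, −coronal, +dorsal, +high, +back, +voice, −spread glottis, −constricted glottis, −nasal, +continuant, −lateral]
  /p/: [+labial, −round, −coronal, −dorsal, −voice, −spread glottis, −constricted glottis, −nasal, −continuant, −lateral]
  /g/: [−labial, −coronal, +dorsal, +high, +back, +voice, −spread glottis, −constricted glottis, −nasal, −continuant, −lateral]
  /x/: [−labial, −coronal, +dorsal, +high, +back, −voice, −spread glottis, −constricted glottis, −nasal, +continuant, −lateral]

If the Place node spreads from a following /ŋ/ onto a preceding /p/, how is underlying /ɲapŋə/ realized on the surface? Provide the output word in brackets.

Place immediately or transitively dominates [labial], [round], [distributed], [coronal], [anterior], [strident], [dorsal], [high], [back].
The target acquires /ŋ/'s values for everything under Place — [−labial], [−coronal], [+dorsal], [+high], [+back] — while keeping its own [voice], [spread glottis], [constricted glottis], ….
Among the inventory, only /k/ has exactly this specification, giving the surface form [ɲakŋə].

[ɲakŋə]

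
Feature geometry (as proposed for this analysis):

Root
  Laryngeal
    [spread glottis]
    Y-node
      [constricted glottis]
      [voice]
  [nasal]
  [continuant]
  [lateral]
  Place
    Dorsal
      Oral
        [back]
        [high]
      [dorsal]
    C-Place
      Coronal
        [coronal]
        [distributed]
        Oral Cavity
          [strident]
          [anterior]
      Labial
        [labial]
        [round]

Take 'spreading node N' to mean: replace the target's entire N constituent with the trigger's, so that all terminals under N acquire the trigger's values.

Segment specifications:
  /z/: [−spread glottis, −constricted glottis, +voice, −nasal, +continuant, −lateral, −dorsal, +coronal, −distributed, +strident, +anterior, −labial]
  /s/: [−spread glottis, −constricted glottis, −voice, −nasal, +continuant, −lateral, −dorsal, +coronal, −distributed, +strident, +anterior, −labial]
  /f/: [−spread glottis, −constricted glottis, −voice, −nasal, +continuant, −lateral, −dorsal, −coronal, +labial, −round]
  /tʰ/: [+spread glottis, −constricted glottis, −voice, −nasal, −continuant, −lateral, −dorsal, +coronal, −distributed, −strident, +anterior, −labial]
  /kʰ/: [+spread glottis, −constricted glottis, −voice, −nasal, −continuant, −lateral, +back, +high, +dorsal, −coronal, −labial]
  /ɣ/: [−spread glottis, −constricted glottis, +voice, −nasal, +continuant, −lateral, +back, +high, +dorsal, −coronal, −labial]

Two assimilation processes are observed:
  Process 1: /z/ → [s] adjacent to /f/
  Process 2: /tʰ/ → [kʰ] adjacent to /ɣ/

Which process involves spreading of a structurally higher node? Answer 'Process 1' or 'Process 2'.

Process 2

Process 1 alters [voice]; the lowest dominating node is [voice] (depth 3 from Root).
Process 2: the features that change are [coronal], [anterior], [distributed], [strident], [dorsal], [high], [back]; the minimal node is Place (depth 1).
Place is closer to Root than [voice], so Process 2 spreads the higher node.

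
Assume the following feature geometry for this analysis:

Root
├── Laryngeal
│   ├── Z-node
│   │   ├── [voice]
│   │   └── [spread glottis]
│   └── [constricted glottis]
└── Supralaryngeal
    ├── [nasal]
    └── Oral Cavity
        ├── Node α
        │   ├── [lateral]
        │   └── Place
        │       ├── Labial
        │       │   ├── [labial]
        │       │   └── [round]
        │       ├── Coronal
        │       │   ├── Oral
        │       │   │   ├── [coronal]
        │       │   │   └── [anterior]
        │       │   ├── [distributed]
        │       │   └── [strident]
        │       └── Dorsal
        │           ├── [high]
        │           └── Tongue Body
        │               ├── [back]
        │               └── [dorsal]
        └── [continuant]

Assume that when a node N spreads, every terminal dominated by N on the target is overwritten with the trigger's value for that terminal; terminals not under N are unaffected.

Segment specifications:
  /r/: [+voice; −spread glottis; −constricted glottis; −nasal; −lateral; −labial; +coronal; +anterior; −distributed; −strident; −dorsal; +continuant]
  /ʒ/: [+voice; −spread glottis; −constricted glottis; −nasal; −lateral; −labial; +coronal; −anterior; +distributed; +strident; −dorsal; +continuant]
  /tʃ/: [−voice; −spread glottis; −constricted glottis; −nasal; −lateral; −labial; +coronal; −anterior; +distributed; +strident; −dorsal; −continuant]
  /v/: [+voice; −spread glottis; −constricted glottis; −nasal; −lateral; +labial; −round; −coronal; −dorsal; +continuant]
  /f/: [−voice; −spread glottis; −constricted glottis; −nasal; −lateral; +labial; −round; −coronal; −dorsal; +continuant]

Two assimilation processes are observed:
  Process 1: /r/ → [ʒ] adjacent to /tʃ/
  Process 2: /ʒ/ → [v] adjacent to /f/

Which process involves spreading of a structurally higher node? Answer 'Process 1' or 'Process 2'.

Process 1: the features that change are [anterior], [distributed], [strident]; the minimal node is Coronal (depth 5).
Process 2 alters [labial], [round], [coronal], [anterior], [distributed], [strident]; the lowest common ancestor is Place (depth 4 from Root).
Place is closer to Root than Coronal, so Process 2 spreads the higher node.

Process 2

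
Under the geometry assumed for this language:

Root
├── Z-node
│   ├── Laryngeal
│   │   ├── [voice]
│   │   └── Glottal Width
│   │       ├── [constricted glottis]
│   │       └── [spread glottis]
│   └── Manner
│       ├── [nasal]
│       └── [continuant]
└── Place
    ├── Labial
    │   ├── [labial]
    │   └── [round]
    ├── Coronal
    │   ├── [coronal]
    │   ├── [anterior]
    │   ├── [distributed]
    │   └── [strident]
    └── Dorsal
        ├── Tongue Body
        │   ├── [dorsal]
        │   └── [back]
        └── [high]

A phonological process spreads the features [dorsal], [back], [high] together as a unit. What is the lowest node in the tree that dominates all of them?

Dorsal

[dorsal] is immediately dominated by Tongue Body.
[back] is immediately dominated by Tongue Body.
[high] is immediately dominated by Dorsal.
Dorsal is the lowest common ancestor — every listed feature sits under it, and no single subconstituent of Dorsal covers them all.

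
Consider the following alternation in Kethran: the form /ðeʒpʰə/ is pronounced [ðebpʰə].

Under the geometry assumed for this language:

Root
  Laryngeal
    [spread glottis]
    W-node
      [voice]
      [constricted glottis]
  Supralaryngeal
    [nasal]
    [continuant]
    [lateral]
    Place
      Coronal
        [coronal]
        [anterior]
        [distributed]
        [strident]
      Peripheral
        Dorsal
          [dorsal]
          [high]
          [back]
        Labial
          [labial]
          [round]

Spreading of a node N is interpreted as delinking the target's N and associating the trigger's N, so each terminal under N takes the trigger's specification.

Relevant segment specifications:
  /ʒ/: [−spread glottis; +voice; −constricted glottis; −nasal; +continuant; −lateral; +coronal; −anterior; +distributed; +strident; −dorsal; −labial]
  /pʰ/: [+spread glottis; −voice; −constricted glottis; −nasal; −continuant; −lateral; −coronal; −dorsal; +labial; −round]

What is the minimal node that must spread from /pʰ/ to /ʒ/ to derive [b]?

Supralaryngeal

The alternation /ʒ/ → [b] changes [continuant], [labial], [round], [coronal], [anterior], [distributed], [strident] and nothing else.
In this geometry the lowest node dominating all of them is Supralaryngeal: every daughter of Supralaryngeal dominates only a proper subset, so no lower node suffices.
Spreading Supralaryngeal from /pʰ/ overwrites each of those terminals with /pʰ/'s values, yielding exactly [b].
Since [voice], [spread glottis] are preserved even though /pʰ/ disagrees there, no node above Supralaryngeal spread.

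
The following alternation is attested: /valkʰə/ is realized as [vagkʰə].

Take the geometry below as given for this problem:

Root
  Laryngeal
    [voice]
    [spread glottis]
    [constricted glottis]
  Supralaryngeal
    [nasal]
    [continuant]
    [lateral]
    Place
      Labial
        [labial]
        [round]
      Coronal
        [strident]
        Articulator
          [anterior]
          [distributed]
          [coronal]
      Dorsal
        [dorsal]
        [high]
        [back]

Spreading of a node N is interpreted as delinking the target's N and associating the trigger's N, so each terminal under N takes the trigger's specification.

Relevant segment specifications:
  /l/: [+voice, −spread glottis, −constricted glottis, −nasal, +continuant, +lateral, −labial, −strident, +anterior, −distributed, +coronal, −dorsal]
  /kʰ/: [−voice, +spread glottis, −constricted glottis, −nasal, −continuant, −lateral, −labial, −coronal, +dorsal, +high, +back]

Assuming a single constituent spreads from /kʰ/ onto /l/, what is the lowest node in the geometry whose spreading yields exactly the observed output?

Supralaryngeal

The alternation /l/ → [g] changes [continuant], [lateral], [coronal], [anterior], [distributed], [strident], [dorsal], [high], [back] and nothing else.
In this geometry the lowest node dominating all of them is Supralaryngeal: every daughter of Supralaryngeal dominates only a proper subset, so no lower node suffices.
If Supralaryngeal spreads, every terminal under it takes /kʰ/'s value, producing [g] as observed.
[spread glottis], [voice] — on which /kʰ/ differs from /l/ — are unchanged, so Root cannot have spread; the constituent is no larger than Supralaryngeal.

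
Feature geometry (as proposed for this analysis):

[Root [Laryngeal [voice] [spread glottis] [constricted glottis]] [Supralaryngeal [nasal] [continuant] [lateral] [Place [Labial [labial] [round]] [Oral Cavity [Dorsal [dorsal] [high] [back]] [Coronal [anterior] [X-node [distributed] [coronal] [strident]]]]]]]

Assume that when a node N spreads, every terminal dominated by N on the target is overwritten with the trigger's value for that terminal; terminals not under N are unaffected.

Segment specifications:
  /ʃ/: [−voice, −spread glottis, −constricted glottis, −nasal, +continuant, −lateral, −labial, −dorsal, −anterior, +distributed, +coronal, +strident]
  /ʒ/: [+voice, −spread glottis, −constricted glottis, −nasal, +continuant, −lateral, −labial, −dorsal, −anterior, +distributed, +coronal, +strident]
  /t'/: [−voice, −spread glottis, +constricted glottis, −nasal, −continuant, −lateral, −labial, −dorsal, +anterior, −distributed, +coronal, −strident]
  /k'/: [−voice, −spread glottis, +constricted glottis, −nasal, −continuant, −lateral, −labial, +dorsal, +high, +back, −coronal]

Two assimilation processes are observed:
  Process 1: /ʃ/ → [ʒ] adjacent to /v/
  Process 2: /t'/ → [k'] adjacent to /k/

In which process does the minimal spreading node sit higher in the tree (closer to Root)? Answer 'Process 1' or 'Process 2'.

Process 1

In Process 1, [voice] changes, so the minimal spreading node is [voice] at depth 2.
Process 2 alters [coronal], [anterior], [distributed], [strident], [dorsal], [high], [back]; the lowest common ancestor is Oral Cavity (depth 3 from Root).
[voice] is closer to Root than Oral Cavity, so Process 1 spreads the higher node.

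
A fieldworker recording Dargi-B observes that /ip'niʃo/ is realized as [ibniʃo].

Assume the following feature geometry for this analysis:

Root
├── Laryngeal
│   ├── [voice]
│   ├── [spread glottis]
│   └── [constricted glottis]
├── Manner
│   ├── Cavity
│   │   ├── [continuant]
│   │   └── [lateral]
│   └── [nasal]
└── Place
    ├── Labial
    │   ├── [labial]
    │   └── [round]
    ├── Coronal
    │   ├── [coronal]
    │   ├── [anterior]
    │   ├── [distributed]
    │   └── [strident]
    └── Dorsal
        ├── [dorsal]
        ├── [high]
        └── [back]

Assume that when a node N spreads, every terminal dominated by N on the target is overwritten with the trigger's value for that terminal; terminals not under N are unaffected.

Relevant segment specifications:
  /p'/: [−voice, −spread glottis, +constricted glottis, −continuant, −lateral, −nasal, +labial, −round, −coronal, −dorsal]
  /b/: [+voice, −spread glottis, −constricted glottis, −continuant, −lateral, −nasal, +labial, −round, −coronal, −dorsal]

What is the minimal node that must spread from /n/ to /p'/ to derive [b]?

Comparing /p'/ with its surface form [b], the features that change are [voice], [constricted glottis].
The smallest constituent containing every changed terminal is Laryngeal — each of its daughters lacks at least one of the affected features.
Delinking /p'/'s Laryngeal and associating /n/'s Laryngeal gives precisely the feature bundle of [b].
Since [nasal], [labial] are preserved even though /n/ disagrees there, no node above Laryngeal spread.

Laryngeal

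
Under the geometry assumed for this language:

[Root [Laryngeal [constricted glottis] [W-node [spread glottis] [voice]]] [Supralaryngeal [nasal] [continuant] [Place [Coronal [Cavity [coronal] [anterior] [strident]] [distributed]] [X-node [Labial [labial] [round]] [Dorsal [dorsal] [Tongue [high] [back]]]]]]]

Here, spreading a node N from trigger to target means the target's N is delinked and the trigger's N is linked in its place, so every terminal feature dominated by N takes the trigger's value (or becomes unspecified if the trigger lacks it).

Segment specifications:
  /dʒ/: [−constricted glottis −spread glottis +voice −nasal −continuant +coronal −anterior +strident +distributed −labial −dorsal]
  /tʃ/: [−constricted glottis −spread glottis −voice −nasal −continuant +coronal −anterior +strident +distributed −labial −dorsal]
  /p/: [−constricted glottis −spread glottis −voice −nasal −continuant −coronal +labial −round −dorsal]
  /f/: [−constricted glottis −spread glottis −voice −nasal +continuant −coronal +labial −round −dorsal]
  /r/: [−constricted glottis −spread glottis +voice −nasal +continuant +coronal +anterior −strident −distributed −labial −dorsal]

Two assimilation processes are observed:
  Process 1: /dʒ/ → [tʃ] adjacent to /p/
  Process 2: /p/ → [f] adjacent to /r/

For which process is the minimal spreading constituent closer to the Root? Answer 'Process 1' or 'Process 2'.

Process 1: the feature that changes is [voice]; the minimal node is [voice] (depth 3).
Process 2 alters [continuant]; the lowest dominating node is [continuant] (depth 2 from Root).
[continuant] (depth 2) sits above [voice] (depth 3), making Process 2 the one with the higher spreading node.

Process 2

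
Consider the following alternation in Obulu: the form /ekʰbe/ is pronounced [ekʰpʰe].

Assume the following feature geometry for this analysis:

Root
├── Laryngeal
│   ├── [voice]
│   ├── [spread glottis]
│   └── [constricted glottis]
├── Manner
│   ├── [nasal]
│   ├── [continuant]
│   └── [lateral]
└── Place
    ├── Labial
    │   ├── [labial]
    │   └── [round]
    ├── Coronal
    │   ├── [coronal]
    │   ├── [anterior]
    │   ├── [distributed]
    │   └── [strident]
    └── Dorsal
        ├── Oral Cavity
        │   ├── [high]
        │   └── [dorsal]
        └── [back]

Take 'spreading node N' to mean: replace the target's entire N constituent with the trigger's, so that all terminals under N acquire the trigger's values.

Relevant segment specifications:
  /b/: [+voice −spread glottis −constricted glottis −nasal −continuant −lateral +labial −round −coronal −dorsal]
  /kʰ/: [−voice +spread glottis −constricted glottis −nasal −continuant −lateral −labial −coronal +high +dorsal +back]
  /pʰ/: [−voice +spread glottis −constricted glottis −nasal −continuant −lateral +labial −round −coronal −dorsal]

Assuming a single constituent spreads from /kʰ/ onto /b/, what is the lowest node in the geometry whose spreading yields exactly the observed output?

Laryngeal

Feature comparison: [voice], [spread glottis] differ between /b/ and [pʰ]; the remaining terminals match.
In this geometry the lowest node dominating all of them is Laryngeal: every daughter of Laryngeal dominates only a proper subset, so no lower node suffices.
Spreading Laryngeal from /kʰ/ overwrites each of those terminals with /kʰ/'s values, yielding exactly [pʰ].
Since [dorsal], [labial] are preserved even though /kʰ/ disagrees there, no node above Laryngeal spread.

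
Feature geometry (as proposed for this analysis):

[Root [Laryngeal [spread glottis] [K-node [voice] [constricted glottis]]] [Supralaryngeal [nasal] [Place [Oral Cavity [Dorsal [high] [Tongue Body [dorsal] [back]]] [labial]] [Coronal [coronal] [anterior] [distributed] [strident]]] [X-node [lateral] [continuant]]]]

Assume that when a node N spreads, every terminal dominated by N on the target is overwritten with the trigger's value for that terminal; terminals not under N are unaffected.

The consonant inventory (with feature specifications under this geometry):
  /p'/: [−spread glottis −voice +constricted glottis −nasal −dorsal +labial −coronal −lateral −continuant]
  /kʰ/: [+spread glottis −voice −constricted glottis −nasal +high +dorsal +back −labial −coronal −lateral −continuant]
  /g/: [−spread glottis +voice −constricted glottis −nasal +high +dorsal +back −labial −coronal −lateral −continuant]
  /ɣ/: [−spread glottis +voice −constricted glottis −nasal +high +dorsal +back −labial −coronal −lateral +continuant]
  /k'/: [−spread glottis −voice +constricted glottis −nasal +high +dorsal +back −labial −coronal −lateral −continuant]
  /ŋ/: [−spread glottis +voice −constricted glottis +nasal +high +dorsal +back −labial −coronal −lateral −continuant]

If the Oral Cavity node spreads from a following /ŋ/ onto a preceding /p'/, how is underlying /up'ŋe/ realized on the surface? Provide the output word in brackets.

[uk'ŋe]

Oral Cavity immediately or transitively dominates [high], [dorsal], [back], [labial].
After delinking /p'/'s Oral Cavity and linking /ŋ/'s, the affected terminals become [+high], [+dorsal], [+back], [−labial]; [spread glottis], [voice], [constricted glottis], … (outside Oral Cavity) are retained from /p'/.
This feature bundle is that of [k'], so /up'ŋe/ surfaces as [uk'ŋe].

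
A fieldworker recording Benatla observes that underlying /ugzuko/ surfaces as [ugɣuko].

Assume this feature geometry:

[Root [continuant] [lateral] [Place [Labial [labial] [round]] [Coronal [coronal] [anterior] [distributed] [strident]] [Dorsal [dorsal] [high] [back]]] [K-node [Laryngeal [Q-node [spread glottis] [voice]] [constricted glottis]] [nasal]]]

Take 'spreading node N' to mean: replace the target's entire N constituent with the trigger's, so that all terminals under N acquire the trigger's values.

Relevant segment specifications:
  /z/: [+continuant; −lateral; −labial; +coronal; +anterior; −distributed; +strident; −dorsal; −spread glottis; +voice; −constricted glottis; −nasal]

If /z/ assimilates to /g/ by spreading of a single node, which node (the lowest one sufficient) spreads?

Feature comparison: [coronal], [anterior], [distributed], [strident], [dorsal], [high], [back] differ between /z/ and [ɣ]; the remaining terminals match.
These terminals are all dominated by Place, and no proper subconstituent of Place covers them all; Place is their lowest common ancestor.
Spreading Place from /g/ overwrites each of those terminals with /g/'s values, yielding exactly [ɣ].
Since [continuant] is preserved even though /g/ disagrees there, no node above Place spread.

Place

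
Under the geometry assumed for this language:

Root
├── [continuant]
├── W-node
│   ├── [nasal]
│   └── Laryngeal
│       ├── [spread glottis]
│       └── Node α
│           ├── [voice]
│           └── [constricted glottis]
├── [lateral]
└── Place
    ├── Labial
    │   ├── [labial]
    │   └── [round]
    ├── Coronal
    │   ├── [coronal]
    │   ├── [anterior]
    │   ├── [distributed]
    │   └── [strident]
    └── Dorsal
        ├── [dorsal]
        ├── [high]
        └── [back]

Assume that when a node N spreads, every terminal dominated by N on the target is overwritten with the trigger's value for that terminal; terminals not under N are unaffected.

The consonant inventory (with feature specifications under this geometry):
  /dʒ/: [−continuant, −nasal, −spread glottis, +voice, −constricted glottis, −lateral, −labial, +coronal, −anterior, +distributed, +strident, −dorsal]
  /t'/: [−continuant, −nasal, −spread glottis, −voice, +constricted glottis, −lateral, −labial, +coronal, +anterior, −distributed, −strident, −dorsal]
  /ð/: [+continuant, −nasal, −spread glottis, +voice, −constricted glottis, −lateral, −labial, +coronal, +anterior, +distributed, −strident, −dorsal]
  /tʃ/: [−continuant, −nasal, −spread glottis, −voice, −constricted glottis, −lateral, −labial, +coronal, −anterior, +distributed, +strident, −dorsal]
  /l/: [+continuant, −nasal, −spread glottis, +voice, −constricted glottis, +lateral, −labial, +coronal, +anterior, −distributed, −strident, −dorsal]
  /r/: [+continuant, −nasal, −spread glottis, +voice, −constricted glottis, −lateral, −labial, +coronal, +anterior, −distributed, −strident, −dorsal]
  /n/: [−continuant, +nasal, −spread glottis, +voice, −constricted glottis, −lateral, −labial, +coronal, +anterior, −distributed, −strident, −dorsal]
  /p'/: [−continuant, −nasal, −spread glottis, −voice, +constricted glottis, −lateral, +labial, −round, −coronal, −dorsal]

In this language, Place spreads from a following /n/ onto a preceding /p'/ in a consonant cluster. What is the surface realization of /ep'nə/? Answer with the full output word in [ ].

Place immediately or transitively dominates [labial], [round], [coronal], [anterior], [distributed], [strident], [dorsal], [high], [back].
The target acquires /n/'s values for everything under Place — [−labial], [+coronal], [+anterior], [−distributed], [−strident], [−dorsal] — while keeping its own [continuant], [nasal], [spread glottis], ….
Among the inventory, only /t'/ has exactly this specification, giving the surface form [et'nə].

[et'nə]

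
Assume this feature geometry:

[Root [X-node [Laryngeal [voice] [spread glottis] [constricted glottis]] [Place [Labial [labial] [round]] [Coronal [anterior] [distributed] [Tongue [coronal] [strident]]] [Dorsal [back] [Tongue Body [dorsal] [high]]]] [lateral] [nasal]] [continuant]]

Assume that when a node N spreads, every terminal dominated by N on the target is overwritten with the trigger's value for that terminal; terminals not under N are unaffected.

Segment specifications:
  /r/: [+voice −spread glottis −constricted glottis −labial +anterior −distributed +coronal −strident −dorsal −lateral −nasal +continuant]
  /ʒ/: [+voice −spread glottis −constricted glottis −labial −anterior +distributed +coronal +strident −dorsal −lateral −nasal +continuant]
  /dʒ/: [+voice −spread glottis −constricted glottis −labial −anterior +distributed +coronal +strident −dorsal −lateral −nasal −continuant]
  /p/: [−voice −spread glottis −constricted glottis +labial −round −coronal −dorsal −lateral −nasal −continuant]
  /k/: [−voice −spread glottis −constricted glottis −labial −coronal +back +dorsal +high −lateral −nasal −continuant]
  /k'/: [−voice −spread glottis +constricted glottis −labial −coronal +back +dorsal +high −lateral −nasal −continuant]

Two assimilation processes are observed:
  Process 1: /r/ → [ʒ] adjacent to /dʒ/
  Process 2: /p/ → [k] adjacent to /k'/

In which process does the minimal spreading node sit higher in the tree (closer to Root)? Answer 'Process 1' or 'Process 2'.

Process 1 alters [anterior], [distributed], [strident]; the lowest common ancestor is Coronal (depth 3 from Root).
In Process 2, [labial], [round], [dorsal], [high], [back] change, so the minimal spreading node is Place at depth 2.
Place (depth 2) sits above Coronal (depth 3), making Process 2 the one with the higher spreading node.

Process 2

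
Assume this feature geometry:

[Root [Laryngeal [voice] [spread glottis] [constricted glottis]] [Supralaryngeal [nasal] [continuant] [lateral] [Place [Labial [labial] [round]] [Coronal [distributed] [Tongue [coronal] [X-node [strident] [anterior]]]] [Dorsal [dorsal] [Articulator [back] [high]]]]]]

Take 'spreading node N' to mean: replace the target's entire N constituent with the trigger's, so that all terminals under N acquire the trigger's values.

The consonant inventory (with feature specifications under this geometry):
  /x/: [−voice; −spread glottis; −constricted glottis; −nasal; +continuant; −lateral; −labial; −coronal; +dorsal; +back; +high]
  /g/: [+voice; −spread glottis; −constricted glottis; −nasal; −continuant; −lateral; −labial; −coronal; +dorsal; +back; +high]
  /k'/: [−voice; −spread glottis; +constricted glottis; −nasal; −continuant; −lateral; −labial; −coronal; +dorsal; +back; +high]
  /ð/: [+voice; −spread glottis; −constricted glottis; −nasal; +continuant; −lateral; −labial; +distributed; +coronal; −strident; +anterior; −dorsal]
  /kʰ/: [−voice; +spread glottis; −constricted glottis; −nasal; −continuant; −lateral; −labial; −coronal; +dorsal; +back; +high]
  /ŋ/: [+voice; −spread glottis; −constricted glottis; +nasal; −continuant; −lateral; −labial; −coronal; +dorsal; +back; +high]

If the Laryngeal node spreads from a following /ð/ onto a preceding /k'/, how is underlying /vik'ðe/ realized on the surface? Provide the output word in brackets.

Terminals under Laryngeal in this geometry: [voice], [spread glottis], [constricted glottis].
Spreading Laryngeal from /ð/ onto /k'/ replaces those values with /ð/'s: [+voice], [−spread glottis], [−constricted glottis]. Features outside Laryngeal ([nasal], [continuant], [lateral], …) stay as in /k'/.
This feature bundle is that of [g], so /vik'ðe/ surfaces as [vigðe].

[vigðe]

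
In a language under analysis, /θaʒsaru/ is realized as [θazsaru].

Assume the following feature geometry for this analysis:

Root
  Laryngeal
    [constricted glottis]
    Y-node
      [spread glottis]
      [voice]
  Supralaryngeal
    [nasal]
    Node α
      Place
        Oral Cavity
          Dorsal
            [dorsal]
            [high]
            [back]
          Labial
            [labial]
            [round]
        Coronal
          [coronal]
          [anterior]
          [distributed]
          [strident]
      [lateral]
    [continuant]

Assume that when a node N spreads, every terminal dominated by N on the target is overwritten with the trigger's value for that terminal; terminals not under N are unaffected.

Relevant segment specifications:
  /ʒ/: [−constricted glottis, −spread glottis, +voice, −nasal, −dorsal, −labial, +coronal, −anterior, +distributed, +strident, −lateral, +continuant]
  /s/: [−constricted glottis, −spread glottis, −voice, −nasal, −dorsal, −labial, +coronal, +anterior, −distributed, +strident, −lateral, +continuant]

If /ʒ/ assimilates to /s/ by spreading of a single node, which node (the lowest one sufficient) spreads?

Comparing /ʒ/ with its surface form [z], the features that change are [anterior], [distributed].
The smallest constituent containing every changed terminal is Coronal — each of its daughters lacks at least one of the affected features.
If Coronal spreads, every terminal under it takes /s/'s value, producing [z] as observed.
[voice], a feature on which the two segments disagree outside Coronal, is unchanged — nothing dominating it spread, and Coronal is the minimal sufficient constituent.

Coronal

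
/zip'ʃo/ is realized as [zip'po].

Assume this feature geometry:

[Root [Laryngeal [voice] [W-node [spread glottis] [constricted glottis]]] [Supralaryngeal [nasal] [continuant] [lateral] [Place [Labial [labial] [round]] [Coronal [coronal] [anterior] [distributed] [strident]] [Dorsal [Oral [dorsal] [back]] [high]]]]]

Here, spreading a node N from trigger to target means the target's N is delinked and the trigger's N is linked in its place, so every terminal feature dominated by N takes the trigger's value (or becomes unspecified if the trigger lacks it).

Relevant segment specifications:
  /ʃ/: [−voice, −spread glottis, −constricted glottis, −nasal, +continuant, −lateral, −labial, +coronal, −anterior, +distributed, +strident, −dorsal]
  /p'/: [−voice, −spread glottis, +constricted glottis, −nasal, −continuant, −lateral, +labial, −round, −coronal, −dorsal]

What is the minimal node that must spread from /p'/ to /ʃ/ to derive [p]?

Comparing /ʃ/ with its surface form [p], the features that change are [continuant], [labial], [round], [coronal], [anterior], [distributed], [strident].
These terminals are all dominated by Supralaryngeal, and no proper subconstituent of Supralaryngeal covers them all; Supralaryngeal is their lowest common ancestor.
If Supralaryngeal spreads, every terminal under it takes /p'/'s value, producing [p] as observed.
[constricted glottis] — on which /p'/ differs from /ʃ/ — is unchanged, so Root cannot have spread; the constituent is no larger than Supralaryngeal.

Supralaryngeal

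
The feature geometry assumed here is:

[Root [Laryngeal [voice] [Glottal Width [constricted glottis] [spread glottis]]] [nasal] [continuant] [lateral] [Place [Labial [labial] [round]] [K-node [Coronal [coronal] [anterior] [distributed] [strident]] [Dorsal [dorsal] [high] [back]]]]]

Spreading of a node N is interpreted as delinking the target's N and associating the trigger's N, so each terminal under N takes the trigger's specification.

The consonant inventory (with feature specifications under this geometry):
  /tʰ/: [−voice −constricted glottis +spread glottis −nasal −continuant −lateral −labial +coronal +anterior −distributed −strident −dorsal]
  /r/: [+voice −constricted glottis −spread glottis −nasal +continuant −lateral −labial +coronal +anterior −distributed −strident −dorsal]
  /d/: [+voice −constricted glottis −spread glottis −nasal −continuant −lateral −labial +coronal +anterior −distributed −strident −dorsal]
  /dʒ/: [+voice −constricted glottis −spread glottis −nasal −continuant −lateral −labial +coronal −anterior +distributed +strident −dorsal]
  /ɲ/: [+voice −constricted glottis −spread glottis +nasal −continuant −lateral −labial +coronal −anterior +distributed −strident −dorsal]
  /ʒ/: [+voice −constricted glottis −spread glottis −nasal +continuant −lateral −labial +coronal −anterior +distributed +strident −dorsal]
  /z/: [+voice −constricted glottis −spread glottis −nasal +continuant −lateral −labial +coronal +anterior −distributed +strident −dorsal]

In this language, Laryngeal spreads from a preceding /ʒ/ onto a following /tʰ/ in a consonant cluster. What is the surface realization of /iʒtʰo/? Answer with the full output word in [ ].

[iʒdo]

The Laryngeal node dominates the terminals [voice], [constricted glottis], [spread glottis].
The target acquires /ʒ/'s values for everything under Laryngeal — [+voice], [−constricted glottis], [−spread glottis] — while keeping its own [nasal], [continuant], [lateral], ….
The resulting bundle matches /d/ in the inventory; substituting it for /tʰ/ gives [iʒdo].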